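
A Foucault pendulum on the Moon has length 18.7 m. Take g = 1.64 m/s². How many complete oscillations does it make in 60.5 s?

T = 2π√(L/g) = 2π√(18.7/1.64) = 21.22 s.
Number of complete oscillations = ⌊60.5/21.22⌋ = ⌊2.852⌋ = 2.

2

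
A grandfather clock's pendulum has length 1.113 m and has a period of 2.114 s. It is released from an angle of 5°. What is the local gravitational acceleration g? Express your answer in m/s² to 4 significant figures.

9.832 m/s²

From T = 2π√(L/g), g = 4π²L/T² = 4π² × 1.113/2.1140² = 9.832 m/s².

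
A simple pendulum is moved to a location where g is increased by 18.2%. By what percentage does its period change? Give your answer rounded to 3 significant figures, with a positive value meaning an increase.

T ∝ 1/√g, so T'/T = 1/√(1.182) = 0.9198.
Percentage change in T = (0.9198 − 1) × 100% = -8.02%.

-8.02%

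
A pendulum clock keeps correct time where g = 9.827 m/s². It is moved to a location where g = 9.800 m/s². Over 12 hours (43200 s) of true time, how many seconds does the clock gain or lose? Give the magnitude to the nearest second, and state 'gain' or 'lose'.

The clock's period scales as T ∝ 1/√g, so T'/T = √(9.827/9.800) = 1.00138.
In 43200 s of true time the clock registers 43200/1.00138 = 43140.6 s, so it loses 59 s.

lose 59 s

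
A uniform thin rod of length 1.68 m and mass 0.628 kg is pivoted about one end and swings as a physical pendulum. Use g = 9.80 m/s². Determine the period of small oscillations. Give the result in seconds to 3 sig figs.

For a physical pendulum T = 2π√(I/(mgd)), with d = 0.8400 m from pivot to centre of mass.
I_cm = mL²/12 = 0.628 × 1.68²/12 = 0.1477 kg·m²; I = I_cm + md² = 0.1477 + 0.628 × 0.8400² = 0.5908 kg·m².
T = 2π√(0.5908/(0.628 × 9.80 × 0.8400)) = 2.12 s.

2.12 s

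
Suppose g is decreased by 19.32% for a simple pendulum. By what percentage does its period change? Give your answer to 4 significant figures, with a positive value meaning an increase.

11.33%

T ∝ 1/√g, so T'/T = 1/√(0.80680) = 1.1133.
Percentage change in T = (1.1133 − 1) × 100% = 11.33%.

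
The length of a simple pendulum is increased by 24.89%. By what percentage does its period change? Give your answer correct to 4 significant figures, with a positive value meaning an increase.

11.75%

T ∝ √L, so T'/T = √(1.2489) = 1.1175.
Percentage change in T = (1.1175 − 1) × 100% = 11.75%.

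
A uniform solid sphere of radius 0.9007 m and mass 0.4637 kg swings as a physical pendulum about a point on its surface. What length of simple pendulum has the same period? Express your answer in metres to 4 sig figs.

The equivalent simple-pendulum length is L_eq = I/(md), where I is about the pivot and d = 0.90070 m.
I_cm = (2/5)mR² = 0.15047 kg·m², so I = I_cm + md² = 0.15047 + 0.37618 = 0.52665 kg·m².
L_eq = 0.52665/(0.4637 × 0.90070) = 1.261 m.

1.261 m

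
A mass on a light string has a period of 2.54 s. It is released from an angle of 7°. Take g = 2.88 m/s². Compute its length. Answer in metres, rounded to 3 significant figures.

From T = 2π√(L/g), L = gT²/(4π²) = 2.88 × 2.540²/(4π²) = 0.471 m.

0.471 m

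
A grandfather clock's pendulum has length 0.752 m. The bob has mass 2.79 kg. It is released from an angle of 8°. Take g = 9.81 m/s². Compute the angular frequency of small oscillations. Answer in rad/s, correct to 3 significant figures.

ω = √(g/L) = √(9.81/0.752) = 3.61 rad/s.

3.61 rad/s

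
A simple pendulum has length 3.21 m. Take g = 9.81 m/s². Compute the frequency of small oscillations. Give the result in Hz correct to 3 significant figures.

0.278 Hz

T = 2π√(L/g) = 2π√(3.21/9.81) = 3.594 s, so f = 1/T = 0.278 Hz.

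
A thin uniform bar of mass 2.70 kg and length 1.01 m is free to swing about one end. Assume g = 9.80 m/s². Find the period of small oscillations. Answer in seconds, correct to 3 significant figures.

For a physical pendulum T = 2π√(I/(mgd)), with d = 0.5050 m from pivot to centre of mass.
I_cm = mL²/12 = 2.70 × 1.01²/12 = 0.2295 kg·m²; I = I_cm + md² = 0.2295 + 2.70 × 0.5050² = 0.9181 kg·m².
T = 2π√(0.9181/(2.70 × 9.80 × 0.5050)) = 1.65 s.

1.65 s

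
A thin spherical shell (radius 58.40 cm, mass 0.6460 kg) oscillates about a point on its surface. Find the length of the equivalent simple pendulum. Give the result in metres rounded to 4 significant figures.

0.9733 m

The equivalent simple-pendulum length is L_eq = I/(md), where I is about the pivot and d = 0.58400 m.
I_cm = (2/3)mR² = 0.14688 kg·m², so I = I_cm + md² = 0.14688 + 0.22032 = 0.36720 kg·m².
L_eq = 0.36720/(0.6460 × 0.58400) = 0.9733 m.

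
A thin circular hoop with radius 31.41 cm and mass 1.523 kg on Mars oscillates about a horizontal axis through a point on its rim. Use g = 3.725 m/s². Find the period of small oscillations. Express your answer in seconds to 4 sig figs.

I_cm = mr² = 0.15026 kg·m². The pivot is at distance d = 0.3141 m from the centre of mass.
By the parallel-axis theorem, I = I_cm + md² = 0.15026 + 0.15026 = 0.30051 kg·m².
T = 2π√(I/(mgd)) = 2π√(0.30051/(1.523 × 3.725 × 0.3141)) = 2.580 s.

2.580 s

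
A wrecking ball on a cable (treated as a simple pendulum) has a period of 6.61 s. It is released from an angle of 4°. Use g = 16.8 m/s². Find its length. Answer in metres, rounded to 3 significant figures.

From T = 2π√(L/g), L = gT²/(4π²) = 16.8 × 6.610²/(4π²) = 18.6 m.

18.6 m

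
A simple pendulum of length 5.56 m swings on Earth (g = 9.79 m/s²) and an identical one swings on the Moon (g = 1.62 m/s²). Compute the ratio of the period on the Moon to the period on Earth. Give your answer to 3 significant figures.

T ∝ 1/√g, so T₂/T₁ = √(g₁/g₂) = √(9.79/1.62) = 2.46.

2.46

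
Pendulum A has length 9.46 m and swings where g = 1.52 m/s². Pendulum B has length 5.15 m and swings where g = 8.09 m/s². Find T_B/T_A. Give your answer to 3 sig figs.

0.320

T = 2π√(L/g), so T_B/T_A = √((L_B/g_B)/(L_A/g_A)) = √((5.15/8.09)/(9.46/1.52)) = 0.320.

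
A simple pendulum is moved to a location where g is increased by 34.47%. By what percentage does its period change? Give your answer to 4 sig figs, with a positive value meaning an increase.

-13.76%

T ∝ 1/√g, so T'/T = 1/√(1.3447) = 0.86236.
Percentage change in T = (0.86236 − 1) × 100% = -13.76%.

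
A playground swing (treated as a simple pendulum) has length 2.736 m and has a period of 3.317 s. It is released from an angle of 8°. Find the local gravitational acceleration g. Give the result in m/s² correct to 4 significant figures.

9.817 m/s²

From T = 2π√(L/g), g = 4π²L/T² = 4π² × 2.736/3.3170² = 9.817 m/s².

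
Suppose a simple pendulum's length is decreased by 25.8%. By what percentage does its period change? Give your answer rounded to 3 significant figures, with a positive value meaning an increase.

T ∝ √L, so T'/T = √(0.7420) = 0.8614.
Percentage change in T = (0.8614 − 1) × 100% = -13.9%.

-13.9%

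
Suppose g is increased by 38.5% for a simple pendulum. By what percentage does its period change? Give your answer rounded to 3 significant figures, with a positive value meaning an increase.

-15.0%

T ∝ 1/√g, so T'/T = 1/√(1.385) = 0.8497.
Percentage change in T = (0.8497 − 1) × 100% = -15.0%.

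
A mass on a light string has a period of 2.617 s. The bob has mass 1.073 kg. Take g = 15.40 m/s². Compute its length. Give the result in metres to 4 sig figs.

2.672 m

From T = 2π√(L/g), L = gT²/(4π²) = 15.40 × 2.6170²/(4π²) = 2.672 m.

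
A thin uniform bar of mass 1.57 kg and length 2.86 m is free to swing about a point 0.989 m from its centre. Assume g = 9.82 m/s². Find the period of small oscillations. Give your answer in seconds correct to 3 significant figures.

2.60 s

For a physical pendulum T = 2π√(I/(mgd)), with d = 0.9890 m from pivot to centre of mass.
I_cm = mL²/12 = 1.57 × 2.86²/12 = 1.070 kg·m²; I = I_cm + md² = 1.070 + 1.57 × 0.9890² = 2.606 kg·m².
T = 2π√(2.606/(1.57 × 9.82 × 0.9890)) = 2.60 s.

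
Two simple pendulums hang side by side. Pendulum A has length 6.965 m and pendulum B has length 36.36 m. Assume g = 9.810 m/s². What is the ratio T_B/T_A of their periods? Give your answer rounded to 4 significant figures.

T ∝ √L, so T_B/T_A = √(L_B/L_A) = √(36.36/6.965) = 2.285.

2.285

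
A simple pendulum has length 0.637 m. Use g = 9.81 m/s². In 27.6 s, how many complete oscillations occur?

17

T = 2π√(L/g) = 2π√(0.637/9.81) = 1.601 s.
Number of complete oscillations = ⌊27.6/1.601⌋ = ⌊17.24⌋ = 17.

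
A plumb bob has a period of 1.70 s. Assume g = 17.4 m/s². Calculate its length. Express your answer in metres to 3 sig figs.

From T = 2π√(L/g), L = gT²/(4π²) = 17.4 × 1.700²/(4π²) = 1.27 m.

1.27 m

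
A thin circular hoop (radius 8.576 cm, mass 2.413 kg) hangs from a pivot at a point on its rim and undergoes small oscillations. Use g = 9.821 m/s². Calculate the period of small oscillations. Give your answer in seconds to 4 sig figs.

0.8303 s

I_cm = mr² = 0.017747 kg·m². The pivot is at distance d = 0.08576 m from the centre of mass.
By the parallel-axis theorem, I = I_cm + md² = 0.017747 + 0.017747 = 0.035494 kg·m².
T = 2π√(I/(mgd)) = 2π√(0.035494/(2.413 × 9.821 × 0.08576)) = 0.8303 s.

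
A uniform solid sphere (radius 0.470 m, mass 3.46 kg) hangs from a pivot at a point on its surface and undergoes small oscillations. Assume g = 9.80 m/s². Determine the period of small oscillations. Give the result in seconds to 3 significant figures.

I_cm = (2/5)mr² = 0.3057 kg·m². The pivot is at distance d = 0.470 m from the centre of mass.
By the parallel-axis theorem, I = I_cm + md² = 0.3057 + 0.7643 = 1.070 kg·m².
T = 2π√(I/(mgd)) = 2π√(1.070/(3.46 × 9.80 × 0.470)) = 1.63 s.

1.63 s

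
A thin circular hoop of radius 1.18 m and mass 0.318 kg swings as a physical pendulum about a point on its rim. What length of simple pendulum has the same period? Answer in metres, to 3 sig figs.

The equivalent simple-pendulum length is L_eq = I/(md), where I is about the pivot and d = 1.180 m.
I_cm = mR² = 0.4428 kg·m², so I = I_cm + md² = 0.4428 + 0.4428 = 0.8856 kg·m².
L_eq = 0.8856/(0.318 × 1.180) = 2.36 m.

2.36 m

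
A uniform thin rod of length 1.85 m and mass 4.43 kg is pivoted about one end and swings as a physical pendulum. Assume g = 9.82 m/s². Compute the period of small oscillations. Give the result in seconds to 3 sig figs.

2.23 s

For a physical pendulum T = 2π√(I/(mgd)), with d = 0.9250 m from pivot to centre of mass.
I_cm = mL²/12 = 4.43 × 1.85²/12 = 1.263 kg·m²; I = I_cm + md² = 1.263 + 4.43 × 0.9250² = 5.054 kg·m².
T = 2π√(5.054/(4.43 × 9.82 × 0.9250)) = 2.23 s.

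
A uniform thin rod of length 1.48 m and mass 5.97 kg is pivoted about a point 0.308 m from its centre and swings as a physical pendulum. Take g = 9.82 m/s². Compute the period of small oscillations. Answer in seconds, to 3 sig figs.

For a physical pendulum T = 2π√(I/(mgd)), with d = 0.3080 m from pivot to centre of mass.
I_cm = mL²/12 = 5.97 × 1.48²/12 = 1.090 kg·m²; I = I_cm + md² = 1.090 + 5.97 × 0.3080² = 1.656 kg·m².
T = 2π√(1.656/(5.97 × 9.82 × 0.3080)) = 1.90 s.

1.90 s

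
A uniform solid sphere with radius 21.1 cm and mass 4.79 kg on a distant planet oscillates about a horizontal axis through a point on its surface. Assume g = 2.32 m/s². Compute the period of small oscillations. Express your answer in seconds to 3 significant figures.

I_cm = (2/5)mr² = 0.08530 kg·m². The pivot is at distance d = 0.211 m from the centre of mass.
By the parallel-axis theorem, I = I_cm + md² = 0.08530 + 0.2133 = 0.2986 kg·m².
T = 2π√(I/(mgd)) = 2π√(0.2986/(4.79 × 2.32 × 0.211)) = 2.24 s.

2.24 s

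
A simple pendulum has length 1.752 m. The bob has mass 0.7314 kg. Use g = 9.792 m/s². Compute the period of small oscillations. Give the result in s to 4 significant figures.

2.658 s

T = 2π√(L/g) = 2π√(1.752/9.792) = 2π × 0.42299 = 2.658 s.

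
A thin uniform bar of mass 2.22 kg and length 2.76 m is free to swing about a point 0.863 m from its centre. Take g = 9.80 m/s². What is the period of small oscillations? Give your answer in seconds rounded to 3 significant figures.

For a physical pendulum T = 2π√(I/(mgd)), with d = 0.8630 m from pivot to centre of mass.
I_cm = mL²/12 = 2.22 × 2.76²/12 = 1.409 kg·m²; I = I_cm + md² = 1.409 + 2.22 × 0.8630² = 3.063 kg·m².
T = 2π√(3.063/(2.22 × 9.80 × 0.8630)) = 2.54 s.

2.54 s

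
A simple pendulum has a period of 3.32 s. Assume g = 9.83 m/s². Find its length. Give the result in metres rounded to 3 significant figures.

2.74 m

From T = 2π√(L/g), L = gT²/(4π²) = 9.83 × 3.320²/(4π²) = 2.74 m.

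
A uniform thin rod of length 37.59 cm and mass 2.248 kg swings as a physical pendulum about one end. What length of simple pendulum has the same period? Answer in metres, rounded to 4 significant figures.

0.2506 m

The equivalent simple-pendulum length is L_eq = I/(md), where I is about the pivot and d = 0.18795 m.
I_cm = (1/12)mL² = 0.026470 kg·m², so I = I_cm + md² = 0.026470 + 0.079411 = 0.10588 kg·m².
L_eq = 0.10588/(2.248 × 0.18795) = 0.2506 m.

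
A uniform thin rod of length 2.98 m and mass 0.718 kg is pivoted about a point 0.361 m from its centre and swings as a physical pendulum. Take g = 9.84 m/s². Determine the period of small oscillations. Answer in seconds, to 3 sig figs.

For a physical pendulum T = 2π√(I/(mgd)), with d = 0.3610 m from pivot to centre of mass.
I_cm = mL²/12 = 0.718 × 2.98²/12 = 0.5313 kg·m²; I = I_cm + md² = 0.5313 + 0.718 × 0.3610² = 0.6249 kg·m².
T = 2π√(0.6249/(0.718 × 9.84 × 0.3610)) = 3.11 s.

3.11 s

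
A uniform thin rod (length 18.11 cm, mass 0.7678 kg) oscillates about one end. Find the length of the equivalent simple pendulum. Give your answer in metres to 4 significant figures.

0.1207 m

The equivalent simple-pendulum length is L_eq = I/(md), where I is about the pivot and d = 0.090550 m.
I_cm = (1/12)mL² = 0.0020985 kg·m², so I = I_cm + md² = 0.0020985 + 0.0062954 = 0.0083939 kg·m².
L_eq = 0.0083939/(0.7678 × 0.090550) = 0.1207 m.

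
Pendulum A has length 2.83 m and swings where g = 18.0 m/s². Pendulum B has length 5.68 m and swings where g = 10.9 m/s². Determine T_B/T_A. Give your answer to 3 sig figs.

1.82

T = 2π√(L/g), so T_B/T_A = √((L_B/g_B)/(L_A/g_A)) = √((5.68/10.9)/(2.83/18.0)) = 1.82.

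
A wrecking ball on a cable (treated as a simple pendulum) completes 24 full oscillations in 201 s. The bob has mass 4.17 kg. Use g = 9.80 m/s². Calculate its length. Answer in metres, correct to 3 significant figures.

T = 201/24 = 8.375 s.
From T = 2π√(L/g), L = gT²/(4π²) = 9.80 × 8.375²/(4π²) = 17.4 m.

17.4 m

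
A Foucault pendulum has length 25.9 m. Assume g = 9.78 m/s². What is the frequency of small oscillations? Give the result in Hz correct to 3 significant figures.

T = 2π√(L/g) = 2π√(25.9/9.78) = 10.22 s, so f = 1/T = 0.0978 Hz.

0.0978 Hz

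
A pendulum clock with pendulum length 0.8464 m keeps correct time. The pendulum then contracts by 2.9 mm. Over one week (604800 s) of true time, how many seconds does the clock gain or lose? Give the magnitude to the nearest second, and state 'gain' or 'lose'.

gain 1039 s

T ∝ √L, so T'/T = √(0.84350/0.8464) = 0.998285.
In 604800 s of true time the clock registers 604800/0.998285 = 605838.8 s, so it gains 1039 s.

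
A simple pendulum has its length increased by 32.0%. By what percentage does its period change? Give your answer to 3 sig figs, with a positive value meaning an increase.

T ∝ √L, so T'/T = √(1.320) = 1.149.
Percentage change in T = (1.149 − 1) × 100% = 14.9%.

14.9%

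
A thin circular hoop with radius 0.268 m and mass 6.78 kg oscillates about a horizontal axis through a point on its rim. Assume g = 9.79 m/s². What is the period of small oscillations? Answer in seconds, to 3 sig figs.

1.47 s

I_cm = mr² = 0.4870 kg·m². The pivot is at distance d = 0.268 m from the centre of mass.
By the parallel-axis theorem, I = I_cm + md² = 0.4870 + 0.4870 = 0.9739 kg·m².
T = 2π√(I/(mgd)) = 2π√(0.9739/(6.78 × 9.79 × 0.268)) = 1.47 s.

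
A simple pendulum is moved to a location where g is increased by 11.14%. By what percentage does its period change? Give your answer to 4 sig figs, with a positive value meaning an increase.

-5.144%

T ∝ 1/√g, so T'/T = 1/√(1.1114) = 0.94856.
Percentage change in T = (0.94856 − 1) × 100% = -5.144%.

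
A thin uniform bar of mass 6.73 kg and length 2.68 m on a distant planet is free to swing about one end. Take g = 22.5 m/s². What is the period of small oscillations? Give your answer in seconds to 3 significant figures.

For a physical pendulum T = 2π√(I/(mgd)), with d = 1.340 m from pivot to centre of mass.
I_cm = mL²/12 = 6.73 × 2.68²/12 = 4.028 kg·m²; I = I_cm + md² = 4.028 + 6.73 × 1.340² = 16.11 kg·m².
T = 2π√(16.11/(6.73 × 22.5 × 1.340)) = 1.77 s.

1.77 s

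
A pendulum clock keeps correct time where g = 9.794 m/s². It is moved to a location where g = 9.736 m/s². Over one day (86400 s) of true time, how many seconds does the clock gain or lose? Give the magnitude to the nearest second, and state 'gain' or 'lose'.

lose 256 s

The clock's period scales as T ∝ 1/√g, so T'/T = √(9.794/9.736) = 1.00297.
In 86400 s of true time the clock registers 86400/1.00297 = 86143.8 s, so it loses 256 s.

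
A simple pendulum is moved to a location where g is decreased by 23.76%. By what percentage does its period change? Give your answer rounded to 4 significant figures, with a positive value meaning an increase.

14.53%

T ∝ 1/√g, so T'/T = 1/√(0.76240) = 1.1453.
Percentage change in T = (1.1453 − 1) × 100% = 14.53%.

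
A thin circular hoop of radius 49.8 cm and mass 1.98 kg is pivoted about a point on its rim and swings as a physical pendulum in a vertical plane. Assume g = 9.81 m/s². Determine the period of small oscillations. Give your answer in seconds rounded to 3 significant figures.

I_cm = mr² = 0.4910 kg·m². The pivot is at distance d = 0.498 m from the centre of mass.
By the parallel-axis theorem, I = I_cm + md² = 0.4910 + 0.4910 = 0.9821 kg·m².
T = 2π√(I/(mgd)) = 2π√(0.9821/(1.98 × 9.81 × 0.498)) = 2.00 s.

2.00 s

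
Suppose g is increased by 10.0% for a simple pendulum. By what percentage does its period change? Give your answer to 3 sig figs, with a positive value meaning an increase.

-4.65%

T ∝ 1/√g, so T'/T = 1/√(1.100) = 0.9535.
Percentage change in T = (0.9535 − 1) × 100% = -4.65%.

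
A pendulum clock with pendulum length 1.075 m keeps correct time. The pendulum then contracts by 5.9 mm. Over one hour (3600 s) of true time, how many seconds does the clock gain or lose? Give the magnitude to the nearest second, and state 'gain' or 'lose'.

gain 10 s

T ∝ √L, so T'/T = √(1.06910/1.075) = 0.997252.
In 3600 s of true time the clock registers 3600/0.997252 = 3609.9 s, so it gains 10 s.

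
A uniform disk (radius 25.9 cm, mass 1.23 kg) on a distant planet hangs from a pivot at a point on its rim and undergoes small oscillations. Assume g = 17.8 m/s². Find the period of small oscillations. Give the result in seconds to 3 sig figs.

I_cm = ½mr² = 0.04125 kg·m². The pivot is at distance d = 0.259 m from the centre of mass.
By the parallel-axis theorem, I = I_cm + md² = 0.04125 + 0.08251 = 0.1238 kg·m².
T = 2π√(I/(mgd)) = 2π√(0.1238/(1.23 × 17.8 × 0.259)) = 0.928 s.

0.928 s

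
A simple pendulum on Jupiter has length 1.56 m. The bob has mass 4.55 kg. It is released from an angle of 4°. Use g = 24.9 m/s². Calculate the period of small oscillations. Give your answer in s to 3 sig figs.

T = 2π√(L/g) = 2π√(1.56/24.9) = 2π × 0.2503 = 1.57 s.

1.57 s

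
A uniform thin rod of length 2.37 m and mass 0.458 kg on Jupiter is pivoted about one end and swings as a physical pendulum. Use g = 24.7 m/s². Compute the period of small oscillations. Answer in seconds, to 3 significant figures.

For a physical pendulum T = 2π√(I/(mgd)), with d = 1.185 m from pivot to centre of mass.
I_cm = mL²/12 = 0.458 × 2.37²/12 = 0.2144 kg·m²; I = I_cm + md² = 0.2144 + 0.458 × 1.185² = 0.8575 kg·m².
T = 2π√(0.8575/(0.458 × 24.7 × 1.185)) = 1.59 s.

1.59 s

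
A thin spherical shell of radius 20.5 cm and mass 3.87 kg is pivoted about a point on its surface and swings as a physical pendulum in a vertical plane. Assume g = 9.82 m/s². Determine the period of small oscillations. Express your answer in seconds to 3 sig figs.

I_cm = (2/3)mr² = 0.1084 kg·m². The pivot is at distance d = 0.205 m from the centre of mass.
By the parallel-axis theorem, I = I_cm + md² = 0.1084 + 0.1626 = 0.2711 kg·m².
T = 2π√(I/(mgd)) = 2π√(0.2711/(3.87 × 9.82 × 0.205)) = 1.17 s.

1.17 s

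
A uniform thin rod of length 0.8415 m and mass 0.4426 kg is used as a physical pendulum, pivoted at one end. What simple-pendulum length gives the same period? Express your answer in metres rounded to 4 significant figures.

0.5610 m

The equivalent simple-pendulum length is L_eq = I/(md), where I is about the pivot and d = 0.42075 m.
I_cm = (1/12)mL² = 0.026118 kg·m², so I = I_cm + md² = 0.026118 + 0.078354 = 0.10447 kg·m².
L_eq = 0.10447/(0.4426 × 0.42075) = 0.5610 m.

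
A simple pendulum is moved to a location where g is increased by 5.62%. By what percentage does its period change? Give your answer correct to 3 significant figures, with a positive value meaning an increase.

-2.70%

T ∝ 1/√g, so T'/T = 1/√(1.056) = 0.9730.
Percentage change in T = (0.9730 − 1) × 100% = -2.70%.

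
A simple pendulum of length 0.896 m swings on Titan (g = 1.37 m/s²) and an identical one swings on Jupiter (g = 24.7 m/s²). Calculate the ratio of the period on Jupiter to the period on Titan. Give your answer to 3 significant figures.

T ∝ 1/√g, so T₂/T₁ = √(g₁/g₂) = √(1.37/24.7) = 0.236.

0.236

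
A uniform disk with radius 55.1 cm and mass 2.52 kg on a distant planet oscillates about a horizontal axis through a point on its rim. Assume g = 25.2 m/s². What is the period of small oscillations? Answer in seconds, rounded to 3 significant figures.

I_cm = ½mr² = 0.3825 kg·m². The pivot is at distance d = 0.551 m from the centre of mass.
By the parallel-axis theorem, I = I_cm + md² = 0.3825 + 0.7651 = 1.148 kg·m².
T = 2π√(I/(mgd)) = 2π√(1.148/(2.52 × 25.2 × 0.551)) = 1.14 s.

1.14 s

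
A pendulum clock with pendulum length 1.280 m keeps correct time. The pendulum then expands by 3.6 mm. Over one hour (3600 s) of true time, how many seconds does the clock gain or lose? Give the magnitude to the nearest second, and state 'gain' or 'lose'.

lose 5 s

T ∝ √L, so T'/T = √(1.28360/1.280) = 1.00141.
In 3600 s of true time the clock registers 3600/1.00141 = 3594.9 s, so it loses 5 s.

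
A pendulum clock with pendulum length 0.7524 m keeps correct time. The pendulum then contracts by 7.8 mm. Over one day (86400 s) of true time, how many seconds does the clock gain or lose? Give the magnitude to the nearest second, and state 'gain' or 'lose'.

gain 451 s

T ∝ √L, so T'/T = √(0.74460/0.7524) = 0.994803.
In 86400 s of true time the clock registers 86400/0.994803 = 86851.4 s, so it gains 451 s.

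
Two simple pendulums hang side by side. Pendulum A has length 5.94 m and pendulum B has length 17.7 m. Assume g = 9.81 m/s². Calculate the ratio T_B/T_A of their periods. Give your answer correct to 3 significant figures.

1.73

T ∝ √L, so T_B/T_A = √(L_B/L_A) = √(17.7/5.94) = 1.73.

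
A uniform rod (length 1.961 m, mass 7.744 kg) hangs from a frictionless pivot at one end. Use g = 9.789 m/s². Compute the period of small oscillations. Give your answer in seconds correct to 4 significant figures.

For a physical pendulum T = 2π√(I/(mgd)), with d = 0.98050 m from pivot to centre of mass.
I_cm = mL²/12 = 7.744 × 1.961²/12 = 2.4816 kg·m²; I = I_cm + md² = 2.4816 + 7.744 × 0.98050² = 9.9266 kg·m².
T = 2π√(9.9266/(7.744 × 9.789 × 0.98050)) = 2.296 s.

2.296 s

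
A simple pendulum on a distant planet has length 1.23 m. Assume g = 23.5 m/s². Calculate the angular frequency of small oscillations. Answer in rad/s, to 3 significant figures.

ω = √(g/L) = √(23.5/1.23) = 4.37 rad/s.

4.37 rad/s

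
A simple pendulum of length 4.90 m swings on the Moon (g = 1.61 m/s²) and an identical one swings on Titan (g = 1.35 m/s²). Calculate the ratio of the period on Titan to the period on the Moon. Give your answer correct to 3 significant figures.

T ∝ 1/√g, so T₂/T₁ = √(g₁/g₂) = √(1.61/1.35) = 1.09.

1.09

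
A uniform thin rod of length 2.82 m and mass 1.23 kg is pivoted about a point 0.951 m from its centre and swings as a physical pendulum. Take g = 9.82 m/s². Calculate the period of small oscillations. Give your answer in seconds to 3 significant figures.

2.57 s

For a physical pendulum T = 2π√(I/(mgd)), with d = 0.9510 m from pivot to centre of mass.
I_cm = mL²/12 = 1.23 × 2.82²/12 = 0.8151 kg·m²; I = I_cm + md² = 0.8151 + 1.23 × 0.9510² = 1.928 kg·m².
T = 2π√(1.928/(1.23 × 9.82 × 0.9510)) = 2.57 s.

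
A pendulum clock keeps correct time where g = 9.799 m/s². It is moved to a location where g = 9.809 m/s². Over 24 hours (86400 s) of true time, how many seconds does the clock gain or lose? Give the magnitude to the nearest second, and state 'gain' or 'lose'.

The clock's period scales as T ∝ 1/√g, so T'/T = √(9.799/9.809) = 0.999490.
In 86400 s of true time the clock registers 86400/0.999490 = 86444.1 s, so it gains 44 s.

gain 44 s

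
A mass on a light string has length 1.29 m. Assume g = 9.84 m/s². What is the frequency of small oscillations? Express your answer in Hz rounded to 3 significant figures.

T = 2π√(L/g) = 2π√(1.29/9.84) = 2.275 s, so f = 1/T = 0.440 Hz.

0.440 Hz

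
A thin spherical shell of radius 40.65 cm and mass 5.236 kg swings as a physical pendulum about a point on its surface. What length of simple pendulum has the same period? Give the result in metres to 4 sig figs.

0.6775 m

The equivalent simple-pendulum length is L_eq = I/(md), where I is about the pivot and d = 0.40650 m.
I_cm = (2/3)mR² = 0.57681 kg·m², so I = I_cm + md² = 0.57681 + 0.86521 = 1.4420 kg·m².
L_eq = 1.4420/(5.236 × 0.40650) = 0.6775 m.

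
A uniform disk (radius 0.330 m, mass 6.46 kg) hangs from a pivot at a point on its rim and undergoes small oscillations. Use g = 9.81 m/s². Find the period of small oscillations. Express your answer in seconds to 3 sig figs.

I_cm = ½mr² = 0.3517 kg·m². The pivot is at distance d = 0.330 m from the centre of mass.
By the parallel-axis theorem, I = I_cm + md² = 0.3517 + 0.7035 = 1.055 kg·m².
T = 2π√(I/(mgd)) = 2π√(1.055/(6.46 × 9.81 × 0.330)) = 1.41 s.

1.41 s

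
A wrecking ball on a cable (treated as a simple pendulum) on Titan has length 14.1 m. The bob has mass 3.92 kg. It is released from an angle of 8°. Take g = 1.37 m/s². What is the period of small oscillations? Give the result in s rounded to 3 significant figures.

20.2 s

T = 2π√(L/g) = 2π√(14.1/1.37) = 2π × 3.208 = 20.2 s.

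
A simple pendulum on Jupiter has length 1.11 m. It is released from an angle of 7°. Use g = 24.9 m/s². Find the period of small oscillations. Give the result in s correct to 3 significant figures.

T = 2π√(L/g) = 2π√(1.11/24.9) = 2π × 0.2111 = 1.33 s.

1.33 s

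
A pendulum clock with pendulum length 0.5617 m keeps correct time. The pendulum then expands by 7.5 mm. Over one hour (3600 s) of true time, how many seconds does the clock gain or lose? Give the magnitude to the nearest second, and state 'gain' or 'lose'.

T ∝ √L, so T'/T = √(0.56920/0.5617) = 1.00665.
In 3600 s of true time the clock registers 3600/1.00665 = 3576.2 s, so it loses 24 s.

lose 24 s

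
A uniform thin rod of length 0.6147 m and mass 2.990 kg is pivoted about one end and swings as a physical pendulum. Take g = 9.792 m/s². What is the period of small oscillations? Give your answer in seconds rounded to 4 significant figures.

1.285 s

For a physical pendulum T = 2π√(I/(mgd)), with d = 0.30735 m from pivot to centre of mass.
I_cm = mL²/12 = 2.990 × 0.6147²/12 = 0.094149 kg·m²; I = I_cm + md² = 0.094149 + 2.990 × 0.30735² = 0.37660 kg·m².
T = 2π√(0.37660/(2.990 × 9.792 × 0.30735)) = 1.285 s.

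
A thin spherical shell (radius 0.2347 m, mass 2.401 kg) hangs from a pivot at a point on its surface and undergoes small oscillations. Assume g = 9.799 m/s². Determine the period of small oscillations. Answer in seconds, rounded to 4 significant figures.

1.255 s

I_cm = (2/3)mr² = 0.088171 kg·m². The pivot is at distance d = 0.2347 m from the centre of mass.
By the parallel-axis theorem, I = I_cm + md² = 0.088171 + 0.13226 = 0.22043 kg·m².
T = 2π√(I/(mgd)) = 2π√(0.22043/(2.401 × 9.799 × 0.2347)) = 1.255 s.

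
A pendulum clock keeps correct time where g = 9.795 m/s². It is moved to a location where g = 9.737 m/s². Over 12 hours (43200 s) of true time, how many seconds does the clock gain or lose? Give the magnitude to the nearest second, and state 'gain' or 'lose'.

The clock's period scales as T ∝ 1/√g, so T'/T = √(9.795/9.737) = 1.00297.
In 43200 s of true time the clock registers 43200/1.00297 = 43071.9 s, so it loses 128 s.

lose 128 s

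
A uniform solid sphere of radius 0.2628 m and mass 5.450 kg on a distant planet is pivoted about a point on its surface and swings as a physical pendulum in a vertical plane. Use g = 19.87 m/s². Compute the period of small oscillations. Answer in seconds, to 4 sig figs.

0.8550 s

I_cm = (2/5)mr² = 0.15056 kg·m². The pivot is at distance d = 0.2628 m from the centre of mass.
By the parallel-axis theorem, I = I_cm + md² = 0.15056 + 0.37640 = 0.52696 kg·m².
T = 2π√(I/(mgd)) = 2π√(0.52696/(5.450 × 19.87 × 0.2628)) = 0.8550 s.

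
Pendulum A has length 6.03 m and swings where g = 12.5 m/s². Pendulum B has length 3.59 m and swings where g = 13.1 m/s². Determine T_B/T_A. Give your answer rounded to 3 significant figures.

0.754

T = 2π√(L/g), so T_B/T_A = √((L_B/g_B)/(L_A/g_A)) = √((3.59/13.1)/(6.03/12.5)) = 0.754.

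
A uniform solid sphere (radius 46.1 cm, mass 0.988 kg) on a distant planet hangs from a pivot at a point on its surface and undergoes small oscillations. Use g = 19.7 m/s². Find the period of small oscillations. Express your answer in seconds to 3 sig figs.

1.14 s

I_cm = (2/5)mr² = 0.08399 kg·m². The pivot is at distance d = 0.461 m from the centre of mass.
By the parallel-axis theorem, I = I_cm + md² = 0.08399 + 0.2100 = 0.2940 kg·m².
T = 2π√(I/(mgd)) = 2π√(0.2940/(0.988 × 19.7 × 0.461)) = 1.14 s.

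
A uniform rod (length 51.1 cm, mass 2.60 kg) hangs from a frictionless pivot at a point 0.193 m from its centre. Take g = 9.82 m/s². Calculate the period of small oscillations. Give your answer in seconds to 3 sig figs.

1.11 s

For a physical pendulum T = 2π√(I/(mgd)), with d = 0.1930 m from pivot to centre of mass.
I_cm = mL²/12 = 2.60 × 0.511²/12 = 0.05658 kg·m²; I = I_cm + md² = 0.05658 + 2.60 × 0.1930² = 0.1534 kg·m².
T = 2π√(0.1534/(2.60 × 9.82 × 0.1930)) = 1.11 s.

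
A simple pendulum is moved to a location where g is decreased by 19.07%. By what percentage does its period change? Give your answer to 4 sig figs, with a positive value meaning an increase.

11.16%

T ∝ 1/√g, so T'/T = 1/√(0.80930) = 1.1116.
Percentage change in T = (1.1116 − 1) × 100% = 11.16%.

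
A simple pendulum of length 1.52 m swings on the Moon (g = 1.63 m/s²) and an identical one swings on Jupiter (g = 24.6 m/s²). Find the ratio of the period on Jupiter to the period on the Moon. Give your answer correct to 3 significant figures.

T ∝ 1/√g, so T₂/T₁ = √(g₁/g₂) = √(1.63/24.6) = 0.257.

0.257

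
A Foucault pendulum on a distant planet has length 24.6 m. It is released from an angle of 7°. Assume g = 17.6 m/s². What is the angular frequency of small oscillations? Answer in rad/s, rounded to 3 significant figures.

ω = √(g/L) = √(17.6/24.6) = 0.846 rad/s.

0.846 rad/s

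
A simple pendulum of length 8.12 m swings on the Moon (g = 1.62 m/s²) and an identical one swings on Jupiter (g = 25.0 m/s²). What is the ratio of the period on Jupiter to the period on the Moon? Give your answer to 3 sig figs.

T ∝ 1/√g, so T₂/T₁ = √(g₁/g₂) = √(1.62/25.0) = 0.255.

0.255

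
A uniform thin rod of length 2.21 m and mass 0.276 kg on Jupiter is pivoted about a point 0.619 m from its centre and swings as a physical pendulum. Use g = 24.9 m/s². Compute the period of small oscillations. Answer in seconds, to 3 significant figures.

For a physical pendulum T = 2π√(I/(mgd)), with d = 0.6190 m from pivot to centre of mass.
I_cm = mL²/12 = 0.276 × 2.21²/12 = 0.1123 kg·m²; I = I_cm + md² = 0.1123 + 0.276 × 0.6190² = 0.2181 kg·m².
T = 2π√(0.2181/(0.276 × 24.9 × 0.6190)) = 1.42 s.

1.42 s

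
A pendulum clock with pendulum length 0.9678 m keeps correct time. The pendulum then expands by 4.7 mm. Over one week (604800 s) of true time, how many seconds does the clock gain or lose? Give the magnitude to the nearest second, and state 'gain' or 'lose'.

lose 1463 s

T ∝ √L, so T'/T = √(0.97250/0.9678) = 1.00243.
In 604800 s of true time the clock registers 604800/1.00243 = 603336.8 s, so it loses 1463 s.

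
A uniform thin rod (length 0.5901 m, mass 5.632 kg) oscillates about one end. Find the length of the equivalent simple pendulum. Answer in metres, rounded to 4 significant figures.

The equivalent simple-pendulum length is L_eq = I/(md), where I is about the pivot and d = 0.29505 m.
I_cm = (1/12)mL² = 0.16343 kg·m², so I = I_cm + md² = 0.16343 + 0.49029 = 0.65372 kg·m².
L_eq = 0.65372/(5.632 × 0.29505) = 0.3934 m.

0.3934 m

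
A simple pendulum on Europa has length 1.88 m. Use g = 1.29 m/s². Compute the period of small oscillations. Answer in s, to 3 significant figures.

T = 2π√(L/g) = 2π√(1.88/1.29) = 2π × 1.207 = 7.59 s.

7.59 s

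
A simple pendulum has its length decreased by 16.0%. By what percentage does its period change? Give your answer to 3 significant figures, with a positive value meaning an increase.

T ∝ √L, so T'/T = √(0.8400) = 0.9165.
Percentage change in T = (0.9165 − 1) × 100% = -8.35%.

-8.35%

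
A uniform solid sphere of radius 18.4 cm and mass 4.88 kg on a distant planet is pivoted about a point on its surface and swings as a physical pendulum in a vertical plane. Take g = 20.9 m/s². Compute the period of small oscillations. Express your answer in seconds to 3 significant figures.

I_cm = (2/5)mr² = 0.06609 kg·m². The pivot is at distance d = 0.184 m from the centre of mass.
By the parallel-axis theorem, I = I_cm + md² = 0.06609 + 0.1652 = 0.2313 kg·m².
T = 2π√(I/(mgd)) = 2π√(0.2313/(4.88 × 20.9 × 0.184)) = 0.698 s.

0.698 s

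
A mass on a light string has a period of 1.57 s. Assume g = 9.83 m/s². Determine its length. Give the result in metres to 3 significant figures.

From T = 2π√(L/g), L = gT²/(4π²) = 9.83 × 1.570²/(4π²) = 0.614 m.

0.614 m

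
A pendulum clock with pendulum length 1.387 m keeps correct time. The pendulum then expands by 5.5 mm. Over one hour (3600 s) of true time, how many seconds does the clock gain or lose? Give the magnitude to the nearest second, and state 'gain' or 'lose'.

lose 7 s

T ∝ √L, so T'/T = √(1.39250/1.387) = 1.00198.
In 3600 s of true time the clock registers 3600/1.00198 = 3592.9 s, so it loses 7 s.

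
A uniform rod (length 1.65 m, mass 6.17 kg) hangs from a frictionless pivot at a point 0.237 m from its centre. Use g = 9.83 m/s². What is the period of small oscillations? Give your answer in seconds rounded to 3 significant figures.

For a physical pendulum T = 2π√(I/(mgd)), with d = 0.2370 m from pivot to centre of mass.
I_cm = mL²/12 = 6.17 × 1.65²/12 = 1.400 kg·m²; I = I_cm + md² = 1.400 + 6.17 × 0.2370² = 1.746 kg·m².
T = 2π√(1.746/(6.17 × 9.83 × 0.2370)) = 2.19 s.

2.19 s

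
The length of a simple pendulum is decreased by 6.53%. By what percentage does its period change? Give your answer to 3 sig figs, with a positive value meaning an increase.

T ∝ √L, so T'/T = √(0.9347) = 0.9668.
Percentage change in T = (0.9668 − 1) × 100% = -3.32%.

-3.32%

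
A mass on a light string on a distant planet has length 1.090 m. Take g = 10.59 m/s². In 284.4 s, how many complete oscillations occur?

141

T = 2π√(L/g) = 2π√(1.090/10.59) = 2.0158 s.
Number of complete oscillations = ⌊284.4/2.0158⌋ = ⌊141.09⌋ = 141.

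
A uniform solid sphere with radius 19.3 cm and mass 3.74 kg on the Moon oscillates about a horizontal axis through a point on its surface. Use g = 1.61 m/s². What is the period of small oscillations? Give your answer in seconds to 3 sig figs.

2.57 s

I_cm = (2/5)mr² = 0.05572 kg·m². The pivot is at distance d = 0.193 m from the centre of mass.
By the parallel-axis theorem, I = I_cm + md² = 0.05572 + 0.1393 = 0.1950 kg·m².
T = 2π√(I/(mgd)) = 2π√(0.1950/(3.74 × 1.61 × 0.193)) = 2.57 s.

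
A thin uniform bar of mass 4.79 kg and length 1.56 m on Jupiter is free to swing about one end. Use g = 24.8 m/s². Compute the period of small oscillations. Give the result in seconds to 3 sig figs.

1.29 s

For a physical pendulum T = 2π√(I/(mgd)), with d = 0.7800 m from pivot to centre of mass.
I_cm = mL²/12 = 4.79 × 1.56²/12 = 0.9714 kg·m²; I = I_cm + md² = 0.9714 + 4.79 × 0.7800² = 3.886 kg·m².
T = 2π√(3.886/(4.79 × 24.8 × 0.7800)) = 1.29 s.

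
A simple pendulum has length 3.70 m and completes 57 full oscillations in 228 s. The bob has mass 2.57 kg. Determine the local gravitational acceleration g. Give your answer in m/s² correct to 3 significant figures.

9.13 m/s²

T = 228/57 = 4.000 s.
From T = 2π√(L/g), g = 4π²L/T² = 4π² × 3.70/4.000² = 9.13 m/s².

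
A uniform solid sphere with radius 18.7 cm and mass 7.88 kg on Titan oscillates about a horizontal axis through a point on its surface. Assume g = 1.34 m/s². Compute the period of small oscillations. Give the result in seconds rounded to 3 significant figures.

2.78 s

I_cm = (2/5)mr² = 0.1102 kg·m². The pivot is at distance d = 0.187 m from the centre of mass.
By the parallel-axis theorem, I = I_cm + md² = 0.1102 + 0.2756 = 0.3858 kg·m².
T = 2π√(I/(mgd)) = 2π√(0.3858/(7.88 × 1.34 × 0.187)) = 2.78 s.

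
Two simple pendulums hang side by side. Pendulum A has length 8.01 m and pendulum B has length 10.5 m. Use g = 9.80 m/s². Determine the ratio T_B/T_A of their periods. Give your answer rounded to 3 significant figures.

1.14

T ∝ √L, so T_B/T_A = √(L_B/L_A) = √(10.5/8.01) = 1.14.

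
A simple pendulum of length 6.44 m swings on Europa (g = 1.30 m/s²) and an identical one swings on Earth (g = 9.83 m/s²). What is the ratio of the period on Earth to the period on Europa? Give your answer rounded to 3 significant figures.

T ∝ 1/√g, so T₂/T₁ = √(g₁/g₂) = √(1.30/9.83) = 0.364.

0.364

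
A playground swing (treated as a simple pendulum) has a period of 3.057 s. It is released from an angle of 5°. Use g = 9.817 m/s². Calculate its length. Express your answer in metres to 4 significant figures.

2.324 m

From T = 2π√(L/g), L = gT²/(4π²) = 9.817 × 3.0570²/(4π²) = 2.324 m.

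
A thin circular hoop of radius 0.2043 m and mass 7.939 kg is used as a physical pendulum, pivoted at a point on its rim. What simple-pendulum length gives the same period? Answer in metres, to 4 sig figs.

The equivalent simple-pendulum length is L_eq = I/(md), where I is about the pivot and d = 0.20430 m.
I_cm = mR² = 0.33136 kg·m², so I = I_cm + md² = 0.33136 + 0.33136 = 0.66272 kg·m².
L_eq = 0.66272/(7.939 × 0.20430) = 0.4086 m.

0.4086 m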